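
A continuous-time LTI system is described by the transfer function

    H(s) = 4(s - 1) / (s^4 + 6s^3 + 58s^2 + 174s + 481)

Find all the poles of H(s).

The poles are the roots of the denominator s^4 + 6s^3 + 58s^2 + 174s + 481 = 0.
No real roots exist; factor into two real quadratics: (s^2 + 2s + 37)(s^2 + 4s + 13) = 0.
Each quadratic gives a conjugate pair via the quadratic formula.

s = -1 ± 6j, -2 ± 3j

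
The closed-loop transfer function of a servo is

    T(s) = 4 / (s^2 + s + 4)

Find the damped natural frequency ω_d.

Comparing s^2 + s + 4 to s^2 + 2ζωₙs + ωₙ²: ωₙ = 2 rad/s and ζ = 1/(2·2) = 0.25.
ζωₙ = 1/2 = 0.5, so ω_d = ωₙ√(1−ζ²) = √(ωₙ² − (ζωₙ)²) = √(4 − 0.5²) = √3.75 ≈ 1.936 rad/s.

ω_d ≈ 1.936 rad/s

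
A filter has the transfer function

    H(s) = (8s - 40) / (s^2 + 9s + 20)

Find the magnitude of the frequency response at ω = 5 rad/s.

Substitute s = j5: numerator = -40 + j40, denominator = -5 + j45.
|H(j5)| = |-40 + j40| / |-5 + j45| = 56.569 / 45.277 ≈ 1.249.

|H(j5)| ≈ 1.249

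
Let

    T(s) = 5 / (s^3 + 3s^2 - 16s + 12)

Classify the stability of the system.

The denominator s^3 + 3s^2 - 16s + 12 factors as (s - 1)(s + 6)(s - 2), giving poles at s = 1, -6, 2.
Since the pole(s) at s = 1, 2 lie in the right half-plane, the system is unstable.

unstable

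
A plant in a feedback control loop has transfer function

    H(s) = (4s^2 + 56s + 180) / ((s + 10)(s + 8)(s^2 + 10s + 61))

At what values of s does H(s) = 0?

Set the numerator to zero: 4s^2 + 56s + 180 = 0, i.e. 4·(s^2 + 14s + 45) = 0.
Factoring: (s + 9)(s + 5) = 0.

s = -9, -5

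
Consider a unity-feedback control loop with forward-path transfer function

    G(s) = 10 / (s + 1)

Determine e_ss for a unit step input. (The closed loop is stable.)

G(s) has no poles at the origin.
This is a Type 0 system. Kp = lim_{s→0} G(s) = 10/1.
e_ss = 1/(1 + Kp) = 1/(1 + 10) = 1/11 ≈ 0.09091.

e_ss = 0.09091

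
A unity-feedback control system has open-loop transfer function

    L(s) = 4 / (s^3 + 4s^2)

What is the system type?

The denominator has 2 factors of s at the origin (free integrators), so this is a Type 2 system.

Type 2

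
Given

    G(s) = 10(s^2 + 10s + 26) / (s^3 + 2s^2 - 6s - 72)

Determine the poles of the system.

The poles are the roots of the denominator s^3 + 2s^2 - 6s - 72 = 0.
Trying s = 4: the polynomial evaluates to 0, so (s - 4) is a factor.
Dividing out leaves s^2 + 6s + 18 = 0.
The quadratic formula then gives s = -3 ± 3j.

s = -3 + 3j, -3 - 3j, 4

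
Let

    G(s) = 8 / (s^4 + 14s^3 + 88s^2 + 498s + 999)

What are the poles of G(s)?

The poles are the roots of the denominator s^4 + 14s^3 + 88s^2 + 498s + 999 = 0.
Trying s = -9: the polynomial evaluates to 0, so (s + 9) is a factor.
Dividing out leaves s^3 + 5s^2 + 43s + 111 = 0.
This factors further as (s^2 + 2s + 37)(s + 3) = 0.

s = -1 ± 6j, -9, -3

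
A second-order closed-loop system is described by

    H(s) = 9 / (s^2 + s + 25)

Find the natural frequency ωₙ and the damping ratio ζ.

Compare the denominator to the standard form s^2 + 2ζωₙs + ωₙ².
ωₙ² = 25, so ωₙ = 5 rad/s.
2ζωₙ = 1, so ζ = 1/(2·5) = 0.1.
With ζ = 0.1 the response is underdamped.

ωₙ = 5 rad/s, ζ = 0.1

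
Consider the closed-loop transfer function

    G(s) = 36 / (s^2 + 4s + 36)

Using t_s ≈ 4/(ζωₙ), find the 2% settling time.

Comparing s^2 + 4s + 36 to s^2 + 2ζωₙs + ωₙ²: ωₙ = 6 rad/s and ζ = 4/(2·6) ≈ 0.3333.
ζωₙ = 4/2 = 2, so t_s ≈ 4/(ζωₙ) = 4/2 = 2 s.

t_s ≈ 2 s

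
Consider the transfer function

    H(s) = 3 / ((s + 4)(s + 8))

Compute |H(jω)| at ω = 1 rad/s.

Substitute s = j1: numerator = 3, denominator = 31 + j12.
|H(j1)| = |3| / |31 + j12| = 3 / 33.242 ≈ 0.09025.

|H(j1)| ≈ 0.09025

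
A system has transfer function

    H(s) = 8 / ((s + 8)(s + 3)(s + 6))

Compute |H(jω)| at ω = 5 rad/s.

|H(j5)| ≈ 0.01862

Substitute s = j5: numerator = 8, denominator = -281 + j325.
|H(j5)| = |8| / |-281 + j325| = 8 / 429.63 ≈ 0.01862.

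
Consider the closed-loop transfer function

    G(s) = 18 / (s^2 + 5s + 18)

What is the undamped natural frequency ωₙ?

Compare the denominator to the standard form s^2 + 2ζωₙs + ωₙ².
ωₙ² = 18, so ωₙ = √18 ≈ 4.243 rad/s.

ωₙ ≈ 4.243 rad/s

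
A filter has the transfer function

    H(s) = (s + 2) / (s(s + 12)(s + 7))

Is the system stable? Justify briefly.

marginally stable

The poles can be read from the denominator factors: s = 0, -12, -7.
Since the simple pole(s) at s = 0 lie on the jω-axis with none in the right half-plane, the system is marginally stable.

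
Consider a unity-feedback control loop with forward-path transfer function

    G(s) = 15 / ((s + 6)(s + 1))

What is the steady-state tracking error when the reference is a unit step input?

G(s) has no poles at the origin.
This is a Type 0 system. Kp = lim_{s→0} G(s) = 15/6 = 5/2.
e_ss = 1/(1 + Kp) = 1/(1 + 5/2) = 2/7 ≈ 0.2857.

e_ss = 0.2857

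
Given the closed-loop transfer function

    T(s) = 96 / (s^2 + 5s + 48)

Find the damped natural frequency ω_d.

Comparing s^2 + 5s + 48 to s^2 + 2ζωₙs + ωₙ²: ωₙ = √48 ≈ 6.928 rad/s and ζ = 5/(2·√48) ≈ 0.3608.
ζωₙ = 5/2 = 2.5, so ω_d = ωₙ√(1−ζ²) = √(ωₙ² − (ζωₙ)²) = √(48 − 2.5²) = √41.75 ≈ 6.461 rad/s.

ω_d ≈ 6.461 rad/s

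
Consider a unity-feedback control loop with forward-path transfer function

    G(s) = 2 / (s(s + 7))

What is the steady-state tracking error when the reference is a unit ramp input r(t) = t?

G(s) has one pole at the origin.
This is a Type 1 system. Kv = lim_{s→0} s·G(s) = 2/7.
e_ss = 1/Kv = 1/(2/7) = 7/2 ≈ 3.500.

e_ss = 3.500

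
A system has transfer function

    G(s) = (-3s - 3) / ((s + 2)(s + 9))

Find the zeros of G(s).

s = -1

Set the numerator to zero: -3s - 3 = 0, i.e. -3·(s + 1) = 0.
So s = -1.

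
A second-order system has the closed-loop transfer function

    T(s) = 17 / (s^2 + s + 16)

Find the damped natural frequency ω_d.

ω_d ≈ 3.969 rad/s

Comparing s^2 + s + 16 to s^2 + 2ζωₙs + ωₙ²: ωₙ = 4 rad/s and ζ = 1/(2·4) = 0.125.
ζωₙ = 1/2 = 0.5, so ω_d = ωₙ√(1−ζ²) = √(ωₙ² − (ζωₙ)²) = √(16 − 0.5²) = √15.75 ≈ 3.969 rad/s.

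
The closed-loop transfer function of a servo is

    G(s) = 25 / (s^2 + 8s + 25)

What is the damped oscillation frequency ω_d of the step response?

Comparing s^2 + 8s + 25 to s^2 + 2ζωₙs + ωₙ²: ωₙ = 5 rad/s and ζ = 8/(2·5) = 0.8.
ζωₙ = 8/2 = 4, so ω_d = ωₙ√(1−ζ²) = √(ωₙ² − (ζωₙ)²) = √(25 − 4²) = √9 = 3 rad/s.

ω_d = 3 rad/s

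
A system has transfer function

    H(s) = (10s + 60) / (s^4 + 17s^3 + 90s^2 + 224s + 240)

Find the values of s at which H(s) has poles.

s = -2 ± 2j, -3, -10

The poles are the roots of the denominator s^4 + 17s^3 + 90s^2 + 224s + 240 = 0.
Trying s = -3: the polynomial evaluates to 0, so (s + 3) is a factor.
Dividing out leaves s^3 + 14s^2 + 48s + 80 = 0.
This factors further as (s^2 + 4s + 8)(s + 10) = 0.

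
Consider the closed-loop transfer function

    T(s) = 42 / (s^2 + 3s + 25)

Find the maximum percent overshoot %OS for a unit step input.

Comparing s^2 + 3s + 25 to s^2 + 2ζωₙs + ωₙ²: ωₙ = 5 rad/s and ζ = 3/(2·5) = 0.3.
%OS = 100·exp(−πζ/√(1−ζ²)) = 100·exp(−π·0.3/√(1−0.3²)) ≈ 37.2%.

%OS ≈ 37.2%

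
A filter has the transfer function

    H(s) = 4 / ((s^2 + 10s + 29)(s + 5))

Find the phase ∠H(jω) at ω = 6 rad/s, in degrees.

At s = j6: numerator = 4, denominator = -395 + j258.
∠H = ∠num − ∠den = 0° − (146.85°) = -146.8°.

∠H(j6) ≈ -146.8°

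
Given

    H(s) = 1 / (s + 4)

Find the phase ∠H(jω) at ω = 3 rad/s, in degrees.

∠H(j3) ≈ -36.87°

At s = j3: numerator = 1, denominator = 4 + j3.
∠H = ∠num − ∠den = 0° − (36.870°) = -36.87°.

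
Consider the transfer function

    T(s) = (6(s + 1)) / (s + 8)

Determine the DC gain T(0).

T(0) = 3/4 ≈ 0.7500

At s = 0 each factor (s + a) contributes a and each (s^2 + bs + c) contributes c.
T(0) = 6·(1) / ((8)) = 6/8 = 3/4.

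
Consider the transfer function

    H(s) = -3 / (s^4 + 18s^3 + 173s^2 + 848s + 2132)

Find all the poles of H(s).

s = -5 + 4j, -5 - 4j, -4 + 6j, -4 - 6j

The poles are the roots of the denominator s^4 + 18s^3 + 173s^2 + 848s + 2132 = 0.
No real roots exist; factor into two real quadratics: (s^2 + 10s + 41)(s^2 + 8s + 52) = 0.
Each quadratic gives a conjugate pair via the quadratic formula.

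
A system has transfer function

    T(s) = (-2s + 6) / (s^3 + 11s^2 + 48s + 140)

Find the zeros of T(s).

Set the numerator to zero: -2s + 6 = 0, i.e. -2·(s - 3) = 0.
So s = 3.

s = 3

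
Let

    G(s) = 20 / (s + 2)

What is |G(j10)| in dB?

|G(j10)|_dB ≈ 5.85 dB

Substitute s = j10: numerator = 20, denominator = 2 + j10.
|G(j10)| = |20| / |2 + j10| = 20 / 10.198 ≈ 1.961.
In decibels: 20·log₁₀(1.961) ≈ 5.85 dB.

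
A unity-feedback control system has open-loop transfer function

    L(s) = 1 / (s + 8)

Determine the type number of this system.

Type 0

The denominator has no factor of s at the origin — no free integrator — so this is a Type 0 system.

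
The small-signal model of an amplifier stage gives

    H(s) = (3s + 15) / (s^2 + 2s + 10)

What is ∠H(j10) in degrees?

∠H(j10) ≈ -104.0°

At s = j10: numerator = 15 + j30, denominator = -90 + j20.
∠H = ∠num − ∠den = 63.435° − (167.47°) = -104.0°.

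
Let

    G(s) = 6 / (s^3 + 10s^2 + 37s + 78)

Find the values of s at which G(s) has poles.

s = -2 + 3j, -2 - 3j, -6

The poles are the roots of the denominator s^3 + 10s^2 + 37s + 78 = 0.
Trying s = -6: the polynomial evaluates to 0, so (s + 6) is a factor.
Dividing out leaves s^2 + 4s + 13 = 0.
The quadratic formula then gives s = -2 ± 3j.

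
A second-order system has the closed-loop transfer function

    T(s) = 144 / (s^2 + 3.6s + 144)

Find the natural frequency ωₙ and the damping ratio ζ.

ωₙ = 12 rad/s, ζ = 0.15

Compare the denominator to the standard form s^2 + 2ζωₙs + ωₙ².
ωₙ² = 144, so ωₙ = 12 rad/s.
2ζωₙ = 3.6, so ζ = 3.6/(2·12) = 0.15.
With ζ = 0.15 the response is underdamped.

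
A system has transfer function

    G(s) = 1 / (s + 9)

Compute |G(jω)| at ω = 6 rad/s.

|G(j6)| ≈ 0.09245

Substitute s = j6: numerator = 1, denominator = 9 + j6.
|G(j6)| = |1| / |9 + j6| = 1 / 10.817 ≈ 0.09245.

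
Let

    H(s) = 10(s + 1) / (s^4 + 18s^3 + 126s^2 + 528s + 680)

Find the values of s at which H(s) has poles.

s = -3 + 5j, -3 - 5j, -10, -2

The poles are the roots of the denominator s^4 + 18s^3 + 126s^2 + 528s + 680 = 0.
Trying s = -10: the polynomial evaluates to 0, so (s + 10) is a factor.
Dividing out leaves s^3 + 8s^2 + 46s + 68 = 0.
This factors further as (s^2 + 6s + 34)(s + 2) = 0.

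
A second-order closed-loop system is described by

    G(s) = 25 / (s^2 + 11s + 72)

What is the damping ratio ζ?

ζ ≈ 0.6482

Compare the denominator to the standard form s^2 + 2ζωₙs + ωₙ².
ωₙ² = 72, so ωₙ = √72 ≈ 8.485 rad/s.
2ζωₙ = 11, so ζ = 11/(2·√72) ≈ 0.6482.
With ζ = 0.6482 the response is underdamped.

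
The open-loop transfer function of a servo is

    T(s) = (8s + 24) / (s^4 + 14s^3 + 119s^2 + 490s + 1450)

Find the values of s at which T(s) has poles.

The poles are the roots of the denominator s^4 + 14s^3 + 119s^2 + 490s + 1450 = 0.
No real roots exist; factor into two real quadratics: (s^2 + 10s + 50)(s^2 + 4s + 29) = 0.
Each quadratic gives a conjugate pair via the quadratic formula.

s = -5 + 5j, -5 - 5j, -2 + 5j, -2 - 5j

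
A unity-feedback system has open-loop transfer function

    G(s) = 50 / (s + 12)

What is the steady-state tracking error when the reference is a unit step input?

G(s) has no poles at the origin.
This is a Type 0 system. Kp = lim_{s→0} G(s) = 50/12 = 25/6.
e_ss = 1/(1 + Kp) = 1/(1 + 25/6) = 6/31 ≈ 0.1935.

e_ss = 0.1935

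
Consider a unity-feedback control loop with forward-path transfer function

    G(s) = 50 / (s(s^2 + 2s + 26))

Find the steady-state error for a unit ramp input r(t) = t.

e_ss = 0.5200

G(s) has one pole at the origin.
This is a Type 1 system. Kv = lim_{s→0} s·G(s) = 50/26 = 25/13.
e_ss = 1/Kv = 1/(25/13) = 13/25 ≈ 0.5200.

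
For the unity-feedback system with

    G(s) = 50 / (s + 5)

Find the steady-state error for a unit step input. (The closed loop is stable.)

e_ss = 0.09091

G(s) has no poles at the origin.
This is a Type 0 system. Kp = lim_{s→0} G(s) = 50/5 = 10.
e_ss = 1/(1 + Kp) = 1/(1 + 10) = 1/11 ≈ 0.09091.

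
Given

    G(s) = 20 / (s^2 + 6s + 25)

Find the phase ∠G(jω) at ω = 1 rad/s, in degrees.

∠G(j1) ≈ -14.04°

At s = j1: numerator = 20, denominator = 24 + j6.
∠G = ∠num − ∠den = 0° − (14.036°) = -14.04°.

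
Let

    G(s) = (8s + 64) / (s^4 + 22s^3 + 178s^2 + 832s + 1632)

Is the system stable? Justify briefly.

The denominator s^4 + 22s^3 + 178s^2 + 832s + 1632 factors as (s^2 + 6s + 34)(s + 12)(s + 4), giving poles at s = -3 ± 5j, -12, -4.
Since all poles lie strictly in the left half-plane, the system is stable.

stable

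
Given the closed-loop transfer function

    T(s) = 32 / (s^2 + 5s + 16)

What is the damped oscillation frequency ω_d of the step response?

ω_d ≈ 3.122 rad/s

Comparing s^2 + 5s + 16 to s^2 + 2ζωₙs + ωₙ²: ωₙ = 4 rad/s and ζ = 5/(2·4) = 0.625.
ζωₙ = 5/2 = 2.5, so ω_d = ωₙ√(1−ζ²) = √(ωₙ² − (ζωₙ)²) = √(16 − 2.5²) = √9.75 ≈ 3.122 rad/s.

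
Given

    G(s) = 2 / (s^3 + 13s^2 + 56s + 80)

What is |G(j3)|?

|G(j3)| ≈ 0.01372

Substitute s = j3: numerator = 2, denominator = -37 + j141.
|G(j3)| = |2| / |-37 + j141| = 2 / 145.77 ≈ 0.01372.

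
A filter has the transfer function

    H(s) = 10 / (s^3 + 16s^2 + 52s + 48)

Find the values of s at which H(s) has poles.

The poles are the roots of the denominator s^3 + 16s^2 + 52s + 48 = 0.
Trying s = -12: the polynomial evaluates to 0, so (s + 12) is a factor.
Dividing out leaves s^2 + 4s + 4 = 0.
Factoring the quadratic: (s + 2)^2 = 0.

s = -12, -2, -2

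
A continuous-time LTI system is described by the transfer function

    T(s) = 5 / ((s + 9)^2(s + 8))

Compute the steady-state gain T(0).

T(0) = 5/648 ≈ 0.007716

Set s = 0: T(0) = (5) / (648) = 5/648.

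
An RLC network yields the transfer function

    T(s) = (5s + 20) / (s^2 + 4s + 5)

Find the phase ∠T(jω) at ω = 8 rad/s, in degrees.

∠T(j8) ≈ -88.09°

At s = j8: numerator = 20 + j40, denominator = -59 + j32.
∠T = ∠num − ∠den = 63.435° − (151.53°) = -88.09°.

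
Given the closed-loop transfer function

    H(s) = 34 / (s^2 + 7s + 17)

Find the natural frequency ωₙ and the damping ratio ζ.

ωₙ ≈ 4.123 rad/s, ζ ≈ 0.8489

Compare the denominator to the standard form s^2 + 2ζωₙs + ωₙ².
ωₙ² = 17, so ωₙ = √17 ≈ 4.123 rad/s.
2ζωₙ = 7, so ζ = 7/(2·√17) ≈ 0.8489.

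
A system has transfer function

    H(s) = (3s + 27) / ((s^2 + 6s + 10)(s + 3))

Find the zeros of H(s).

s = -9

Set the numerator to zero: 3s + 27 = 0, i.e. 3·(s + 9) = 0.
So s = -9.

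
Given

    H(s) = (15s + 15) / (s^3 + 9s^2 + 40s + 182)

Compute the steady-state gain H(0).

H(0) = 15/182 ≈ 0.08242

Set s = 0: H(0) = (15) / (182) = 15/182.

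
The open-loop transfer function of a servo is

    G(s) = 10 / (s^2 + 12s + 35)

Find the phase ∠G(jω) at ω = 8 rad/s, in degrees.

At s = j8: numerator = 10, denominator = -29 + j96.
∠G = ∠num − ∠den = 0° − (106.81°) = -106.8°.

∠G(j8) ≈ -106.8°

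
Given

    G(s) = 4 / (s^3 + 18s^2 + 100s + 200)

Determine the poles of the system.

The poles are the roots of the denominator s^3 + 18s^2 + 100s + 200 = 0.
Trying s = -10: the polynomial evaluates to 0, so (s + 10) is a factor.
Dividing out leaves s^2 + 8s + 20 = 0.
The quadratic formula then gives s = -4 ± 2j.

s = -4 + 2j, -4 - 2j, -10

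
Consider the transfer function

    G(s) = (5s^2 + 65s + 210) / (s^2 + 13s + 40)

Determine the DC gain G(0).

Set s = 0: G(0) = (210) / (40) = 21/4.

G(0) = 21/4 ≈ 5.250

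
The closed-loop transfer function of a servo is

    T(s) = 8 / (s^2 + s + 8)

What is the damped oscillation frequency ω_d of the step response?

ω_d ≈ 2.784 rad/s

Comparing s^2 + s + 8 to s^2 + 2ζωₙs + ωₙ²: ωₙ = √8 ≈ 2.828 rad/s and ζ = 1/(2·√8) ≈ 0.1768.
ζωₙ = 1/2 = 0.5, so ω_d = ωₙ√(1−ζ²) = √(ωₙ² − (ζωₙ)²) = √(8 − 0.5²) = √7.75 ≈ 2.784 rad/s.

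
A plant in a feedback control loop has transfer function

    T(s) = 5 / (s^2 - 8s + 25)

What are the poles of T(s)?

The poles are the roots of the denominator s^2 - 8s + 25 = 0.
Using the quadratic formula: s = (8 ± √(-36))/2 = 4 ± 3j.

s = 4 ± 3j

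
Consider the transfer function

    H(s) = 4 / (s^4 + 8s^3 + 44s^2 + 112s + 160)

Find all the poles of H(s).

The poles are the roots of the denominator s^4 + 8s^3 + 44s^2 + 112s + 160 = 0.
No real roots exist; factor into two real quadratics: (s^2 + 4s + 20)(s^2 + 4s + 8) = 0.
Each quadratic gives a conjugate pair via the quadratic formula.

s = -2 ± 4j, -2 ± 2j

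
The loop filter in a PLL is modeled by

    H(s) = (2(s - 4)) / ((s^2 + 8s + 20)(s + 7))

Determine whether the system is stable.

The poles can be read from the denominator factors: s = -4 ± 2j, -7.
Since all poles lie strictly in the left half-plane, the system is stable.

stable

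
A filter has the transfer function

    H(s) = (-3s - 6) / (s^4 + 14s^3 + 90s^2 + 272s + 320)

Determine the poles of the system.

s = -3 ± j, -4 ± 4j

The poles are the roots of the denominator s^4 + 14s^3 + 90s^2 + 272s + 320 = 0.
No real roots exist; factor into two real quadratics: (s^2 + 6s + 10)(s^2 + 8s + 32) = 0.
Each quadratic gives a conjugate pair via the quadratic formula.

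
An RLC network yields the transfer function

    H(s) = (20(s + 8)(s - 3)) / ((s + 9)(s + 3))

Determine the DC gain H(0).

At s = 0 each factor (s + a) contributes a and each (s^2 + bs + c) contributes c.
H(0) = 20·(8) · (-3) / ((9) · (3)) = -480/27 = -160/9.

H(0) = -160/9 ≈ -17.78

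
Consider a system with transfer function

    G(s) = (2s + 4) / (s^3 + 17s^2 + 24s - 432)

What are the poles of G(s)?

s = -12, 4, -9

The poles are the roots of the denominator s^3 + 17s^2 + 24s - 432 = 0.
Trying s = -12: the polynomial evaluates to 0, so (s + 12) is a factor.
Dividing out leaves s^2 + 5s - 36 = 0.
Factoring the quadratic: (s - 4)(s + 9) = 0.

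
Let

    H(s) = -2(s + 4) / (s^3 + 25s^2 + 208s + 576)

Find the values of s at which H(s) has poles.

s = -8, -9, -8

The poles are the roots of the denominator s^3 + 25s^2 + 208s + 576 = 0.
Trying s = -8: the polynomial evaluates to 0, so (s + 8) is a factor.
Dividing out leaves s^2 + 17s + 72 = 0.
Factoring the quadratic: (s + 9)(s + 8) = 0.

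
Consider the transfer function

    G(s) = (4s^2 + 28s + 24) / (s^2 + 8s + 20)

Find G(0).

G(0) = 6/5 ≈ 1.200

Set s = 0: G(0) = (24) / (20) = 6/5.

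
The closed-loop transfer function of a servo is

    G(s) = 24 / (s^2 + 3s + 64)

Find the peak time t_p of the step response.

t_p ≈ 0.3998 s

Comparing s^2 + 3s + 64 to s^2 + 2ζωₙs + ωₙ²: ωₙ = 8 rad/s and ζ = 3/(2·8) = 0.1875.
ζωₙ = 3/2 = 1.5, so ω_d = ωₙ√(1−ζ²) = √(ωₙ² − (ζωₙ)²) = √(64 − 1.5²) = √61.75 ≈ 7.858 rad/s.
t_p = π/ω_d = π/7.858 ≈ 0.3998 s.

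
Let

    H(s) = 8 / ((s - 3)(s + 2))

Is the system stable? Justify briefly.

The poles can be read from the denominator factors: s = 3, -2.
Since the pole(s) at s = 3 lie in the right half-plane, the system is unstable.

unstable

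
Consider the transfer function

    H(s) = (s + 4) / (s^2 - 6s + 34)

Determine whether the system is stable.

The denominator s^2 - 6s + 34 factors as (s^2 - 6s + 34), giving poles at s = 3 ± 5j.
Since the pole(s) at s = 3 + 5j, 3 - 5j lie in the right half-plane, the system is unstable.

unstable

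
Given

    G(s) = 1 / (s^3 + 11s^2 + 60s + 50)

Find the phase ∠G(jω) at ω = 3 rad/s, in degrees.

At s = j3: numerator = 1, denominator = -49 + j153.
∠G = ∠num − ∠den = 0° − (107.76°) = -107.8°.

∠G(j3) ≈ -107.8°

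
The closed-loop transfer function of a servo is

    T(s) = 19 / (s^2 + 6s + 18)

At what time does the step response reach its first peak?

Comparing s^2 + 6s + 18 to s^2 + 2ζωₙs + ωₙ²: ωₙ = √18 ≈ 4.243 rad/s and ζ = 6/(2·√18) ≈ 0.7071.
ζωₙ = 6/2 = 3, so ω_d = ωₙ√(1−ζ²) = √(ωₙ² − (ζωₙ)²) = √(18 − 3²) = √9 = 3 rad/s.
t_p = π/ω_d = π/3 ≈ 1.047 s.

t_p ≈ 1.047 s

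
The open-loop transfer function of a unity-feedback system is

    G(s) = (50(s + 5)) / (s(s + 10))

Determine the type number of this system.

The denominator has 1 factor of s at the origin (free integrator), so this is a Type 1 system.

Type 1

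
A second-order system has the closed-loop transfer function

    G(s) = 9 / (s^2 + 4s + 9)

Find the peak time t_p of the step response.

Comparing s^2 + 4s + 9 to s^2 + 2ζωₙs + ωₙ²: ωₙ = 3 rad/s and ζ = 4/(2·3) ≈ 0.6667.
ζωₙ = 4/2 = 2, so ω_d = ωₙ√(1−ζ²) = √(ωₙ² − (ζωₙ)²) = √(9 − 2²) = √5 ≈ 2.236 rad/s.
t_p = π/ω_d = π/2.236 ≈ 1.405 s.

t_p ≈ 1.405 s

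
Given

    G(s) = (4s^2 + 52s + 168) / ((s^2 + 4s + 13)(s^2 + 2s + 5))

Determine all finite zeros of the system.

Set the numerator to zero: 4s^2 + 52s + 168 = 0, i.e. 4·(s^2 + 13s + 42) = 0.
Factoring: (s + 6)(s + 7) = 0.

s = -6, -7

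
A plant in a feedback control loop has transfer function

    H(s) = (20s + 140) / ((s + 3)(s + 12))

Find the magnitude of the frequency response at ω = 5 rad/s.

|H(j5)| ≈ 2.270

Substitute s = j5: numerator = 140 + j100, denominator = 11 + j75.
|H(j5)| = |140 + j100| / |11 + j75| = 172.05 / 75.802 ≈ 2.270.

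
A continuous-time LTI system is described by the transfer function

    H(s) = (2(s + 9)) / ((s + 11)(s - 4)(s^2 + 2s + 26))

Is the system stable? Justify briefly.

unstable

The poles can be read from the denominator factors: s = -11, 4, -1 + 5j, -1 - 5j.
Since the pole(s) at s = 4 lie in the right half-plane, the system is unstable.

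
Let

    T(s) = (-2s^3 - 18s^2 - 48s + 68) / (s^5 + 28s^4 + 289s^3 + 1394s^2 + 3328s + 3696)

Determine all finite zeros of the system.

Set the numerator to zero: -2s^3 - 18s^2 - 48s + 68 = 0, i.e. -2·(s^3 + 9s^2 + 24s - 34) = 0.
Factoring: (s^2 + 10s + 34)(s - 1) = 0.

s = -5 + 3j, -5 - 3j, 1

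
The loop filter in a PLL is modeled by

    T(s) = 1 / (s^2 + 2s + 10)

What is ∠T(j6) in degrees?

∠T(j6) ≈ -155.2°

At s = j6: numerator = 1, denominator = -26 + j12.
∠T = ∠num − ∠den = 0° − (155.22°) = -155.2°.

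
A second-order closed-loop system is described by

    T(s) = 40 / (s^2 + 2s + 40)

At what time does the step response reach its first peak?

Comparing s^2 + 2s + 40 to s^2 + 2ζωₙs + ωₙ²: ωₙ = √40 ≈ 6.325 rad/s and ζ = 2/(2·√40) ≈ 0.1581.
ζωₙ = 2/2 = 1, so ω_d = ωₙ√(1−ζ²) = √(ωₙ² − (ζωₙ)²) = √(40 − 1²) = √39 ≈ 6.245 rad/s.
t_p = π/ω_d = π/6.245 ≈ 0.5031 s.

t_p ≈ 0.5031 s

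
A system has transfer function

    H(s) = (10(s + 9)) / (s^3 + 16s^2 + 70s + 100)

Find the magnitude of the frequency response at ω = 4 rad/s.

Substitute s = j4: numerator = 90 + j40, denominator = -156 + j216.
|H(j4)| = |90 + j40| / |-156 + j216| = 98.489 / 266.44 ≈ 0.3696.

|H(j4)| ≈ 0.3696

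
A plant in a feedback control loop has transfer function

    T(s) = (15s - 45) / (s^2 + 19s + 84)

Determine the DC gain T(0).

T(0) = -15/28 ≈ -0.5357

Set s = 0: T(0) = (-45) / (84) = -15/28.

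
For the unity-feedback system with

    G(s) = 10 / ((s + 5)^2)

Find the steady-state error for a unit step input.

G(s) has no poles at the origin.
This is a Type 0 system. Kp = lim_{s→0} G(s) = 10/25 = 2/5.
e_ss = 1/(1 + Kp) = 1/(1 + 2/5) = 5/7 ≈ 0.7143.

e_ss = 0.7143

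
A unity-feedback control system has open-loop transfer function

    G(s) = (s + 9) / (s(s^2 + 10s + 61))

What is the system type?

The denominator has 1 factor of s at the origin (free integrator), so this is a Type 1 system.

Type 1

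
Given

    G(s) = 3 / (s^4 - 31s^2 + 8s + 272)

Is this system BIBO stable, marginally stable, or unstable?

The denominator s^4 - 31s^2 + 8s + 272 factors as (s + 4)^2(s^2 - 8s + 17), giving poles at s = -4, 4 + j, 4 - j, -4.
Since the pole(s) at s = 4 ± j lie in the right half-plane, the system is unstable.

unstable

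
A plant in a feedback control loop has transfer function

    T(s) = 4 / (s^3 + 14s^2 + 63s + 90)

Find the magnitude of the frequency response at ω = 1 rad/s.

|T(j1)| ≈ 0.04078

Substitute s = j1: numerator = 4, denominator = 76 + j62.
|T(j1)| = |4| / |76 + j62| = 4 / 98.082 ≈ 0.04078.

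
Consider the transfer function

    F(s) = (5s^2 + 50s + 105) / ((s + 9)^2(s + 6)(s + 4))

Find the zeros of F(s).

s = -3, -7

Set the numerator to zero: 5s^2 + 50s + 105 = 0, i.e. 5·(s^2 + 10s + 21) = 0.
Factoring: (s + 3)(s + 7) = 0.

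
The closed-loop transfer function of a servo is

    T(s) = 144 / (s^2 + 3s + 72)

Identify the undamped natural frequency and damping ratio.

Compare the denominator to the standard form s^2 + 2ζωₙs + ωₙ².
ωₙ² = 72, so ωₙ = √72 ≈ 8.485 rad/s.
2ζωₙ = 3, so ζ = 3/(2·√72) ≈ 0.1768.

ωₙ ≈ 8.485 rad/s, ζ ≈ 0.1768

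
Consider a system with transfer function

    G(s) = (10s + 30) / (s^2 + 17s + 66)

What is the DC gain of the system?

Set s = 0: G(0) = (30) / (66) = 5/11.

G(0) = 5/11 ≈ 0.4545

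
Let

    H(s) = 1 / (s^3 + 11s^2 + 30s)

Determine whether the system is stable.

marginally stable

The denominator s^3 + 11s^2 + 30s factors as s(s + 6)(s + 5), giving poles at s = 0, -6, -5.
Since the simple pole(s) at s = 0 lie on the jω-axis with none in the right half-plane, the system is marginally stable.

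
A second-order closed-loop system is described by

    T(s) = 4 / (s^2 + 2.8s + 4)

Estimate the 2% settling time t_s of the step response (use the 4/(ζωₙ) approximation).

Comparing s^2 + 2.8s + 4 to s^2 + 2ζωₙs + ωₙ²: ωₙ = 2 rad/s and ζ = 2.8/(2·2) = 0.7.
ζωₙ = 2.8/2 = 1.4, so t_s ≈ 4/(ζωₙ) = 4/1.4 ≈ 2.857 s.

t_s ≈ 2.857 s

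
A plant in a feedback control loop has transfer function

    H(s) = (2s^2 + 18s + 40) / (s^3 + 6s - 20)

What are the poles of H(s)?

s = -1 + 3j, -1 - 3j, 2

The poles are the roots of the denominator s^3 + 6s - 20 = 0.
Trying s = 2: the polynomial evaluates to 0, so (s - 2) is a factor.
Dividing out leaves s^2 + 2s + 10 = 0.
The quadratic formula then gives s = -1 ± 3j.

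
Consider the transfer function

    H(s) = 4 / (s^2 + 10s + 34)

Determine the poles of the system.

s = -5 + 3j, -5 - 3j

The poles are the roots of the denominator s^2 + 10s + 34 = 0.
Using the quadratic formula: s = (-10 ± √(-36))/2 = -5 ± 3j.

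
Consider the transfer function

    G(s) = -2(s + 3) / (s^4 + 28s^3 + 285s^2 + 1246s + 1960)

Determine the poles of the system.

The poles are the roots of the denominator s^4 + 28s^3 + 285s^2 + 1246s + 1960 = 0.
Trying s = -10: the polynomial evaluates to 0, so (s + 10) is a factor.
Dividing out leaves s^3 + 18s^2 + 105s + 196 = 0.
This factors further as (s + 7)^2(s + 4) = 0.

s = -10, -7, -7, -4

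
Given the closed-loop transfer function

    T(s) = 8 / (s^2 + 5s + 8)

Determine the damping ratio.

ζ ≈ 0.8839

Compare the denominator to the standard form s^2 + 2ζωₙs + ωₙ².
ωₙ² = 8, so ωₙ = √8 ≈ 2.828 rad/s.
2ζωₙ = 5, so ζ = 5/(2·√8) ≈ 0.8839.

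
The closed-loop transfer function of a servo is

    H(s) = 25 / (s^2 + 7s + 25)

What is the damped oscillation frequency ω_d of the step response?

ω_d ≈ 3.571 rad/s

Comparing s^2 + 7s + 25 to s^2 + 2ζωₙs + ωₙ²: ωₙ = 5 rad/s and ζ = 7/(2·5) = 0.7.
ζωₙ = 7/2 = 3.5, so ω_d = ωₙ√(1−ζ²) = √(ωₙ² − (ζωₙ)²) = √(25 − 3.5²) = √12.75 ≈ 3.571 rad/s.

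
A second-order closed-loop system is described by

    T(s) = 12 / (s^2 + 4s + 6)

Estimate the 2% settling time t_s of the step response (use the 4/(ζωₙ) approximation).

t_s ≈ 2 s

Comparing s^2 + 4s + 6 to s^2 + 2ζωₙs + ωₙ²: ωₙ = √6 ≈ 2.449 rad/s and ζ = 4/(2·√6) ≈ 0.8165.
ζωₙ = 4/2 = 2, so t_s ≈ 4/(ζωₙ) = 4/2 = 2 s.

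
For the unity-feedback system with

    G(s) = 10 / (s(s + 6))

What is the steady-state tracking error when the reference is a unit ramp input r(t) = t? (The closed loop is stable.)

G(s) has one pole at the origin.
This is a Type 1 system. Kv = lim_{s→0} s·G(s) = 10/6 = 5/3.
e_ss = 1/Kv = 1/(5/3) = 3/5 ≈ 0.6000.

e_ss = 0.6000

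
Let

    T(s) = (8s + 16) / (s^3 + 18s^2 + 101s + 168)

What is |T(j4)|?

Substitute s = j4: numerator = 16 + j32, denominator = -120 + j340.
|T(j4)| = |16 + j32| / |-120 + j340| = 35.777 / 360.56 ≈ 0.09923.

|T(j4)| ≈ 0.09923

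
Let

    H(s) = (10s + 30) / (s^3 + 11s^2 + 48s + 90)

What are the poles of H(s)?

The poles are the roots of the denominator s^3 + 11s^2 + 48s + 90 = 0.
Trying s = -5: the polynomial evaluates to 0, so (s + 5) is a factor.
Dividing out leaves s^2 + 6s + 18 = 0.
The quadratic formula then gives s = -3 ± 3j.

s = -3 ± 3j, -5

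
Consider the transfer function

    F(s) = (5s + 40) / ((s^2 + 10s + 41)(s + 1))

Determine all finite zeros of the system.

Set the numerator to zero: 5s + 40 = 0, i.e. 5·(s + 8) = 0.
So s = -8.

s = -8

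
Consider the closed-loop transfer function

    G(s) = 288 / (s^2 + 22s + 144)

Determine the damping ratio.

Compare the denominator to the standard form s^2 + 2ζωₙs + ωₙ².
ωₙ² = 144, so ωₙ = 12 rad/s.
2ζωₙ = 22, so ζ = 22/(2·12) ≈ 0.9167.

ζ ≈ 0.9167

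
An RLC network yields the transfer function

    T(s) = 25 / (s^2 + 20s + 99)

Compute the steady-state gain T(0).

Set s = 0: T(0) = (25) / (99) = 25/99.

T(0) = 25/99 ≈ 0.2525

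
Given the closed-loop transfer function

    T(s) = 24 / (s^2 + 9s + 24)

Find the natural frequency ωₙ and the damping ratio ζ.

ωₙ ≈ 4.899 rad/s, ζ ≈ 0.9186

Compare the denominator to the standard form s^2 + 2ζωₙs + ωₙ².
ωₙ² = 24, so ωₙ = √24 ≈ 4.899 rad/s.
2ζωₙ = 9, so ζ = 9/(2·√24) ≈ 0.9186.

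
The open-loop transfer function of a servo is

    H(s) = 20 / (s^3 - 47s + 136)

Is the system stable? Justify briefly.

unstable

The denominator s^3 - 47s + 136 factors as (s^2 - 8s + 17)(s + 8), giving poles at s = 4 ± j, -8.
Since the pole(s) at s = 4 ± j lie in the right half-plane, the system is unstable.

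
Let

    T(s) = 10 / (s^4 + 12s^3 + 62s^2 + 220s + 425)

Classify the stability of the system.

The denominator s^4 + 12s^3 + 62s^2 + 220s + 425 factors as (s^2 + 2s + 17)(s + 5)^2, giving poles at s = -1 + 4j, -1 - 4j, -5, -5.
Since all poles lie strictly in the left half-plane, the system is stable.

stable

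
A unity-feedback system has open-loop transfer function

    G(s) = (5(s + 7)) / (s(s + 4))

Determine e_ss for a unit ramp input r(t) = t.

G(s) has one pole at the origin.
This is a Type 1 system. Kv = lim_{s→0} s·G(s) = 35/4.
e_ss = 1/Kv = 1/(35/4) = 4/35 ≈ 0.1143.

e_ss = 0.1143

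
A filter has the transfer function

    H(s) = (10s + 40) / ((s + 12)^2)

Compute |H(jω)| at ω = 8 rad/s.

|H(j8)| ≈ 0.4300

Substitute s = j8: numerator = 40 + j80, denominator = 80 + j192.
|H(j8)| = |40 + j80| / |80 + j192| = 89.443 / 208 ≈ 0.4300.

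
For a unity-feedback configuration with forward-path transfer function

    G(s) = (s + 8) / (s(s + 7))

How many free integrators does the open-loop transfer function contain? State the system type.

The denominator has 1 factor of s at the origin (free integrator), so this is a Type 1 system.

Type 1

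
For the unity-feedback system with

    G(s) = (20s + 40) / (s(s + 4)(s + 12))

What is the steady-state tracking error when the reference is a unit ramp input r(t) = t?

e_ss = 1.200

G(s) has one pole at the origin.
This is a Type 1 system. Kv = lim_{s→0} s·G(s) = 40/48 = 5/6.
e_ss = 1/Kv = 1/(5/6) = 6/5 ≈ 1.200.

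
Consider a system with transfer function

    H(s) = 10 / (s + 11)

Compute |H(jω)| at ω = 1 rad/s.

Substitute s = j1: numerator = 10, denominator = 11 + j1.
|H(j1)| = |10| / |11 + j1| = 10 / 11.045 ≈ 0.9054.

|H(j1)| ≈ 0.9054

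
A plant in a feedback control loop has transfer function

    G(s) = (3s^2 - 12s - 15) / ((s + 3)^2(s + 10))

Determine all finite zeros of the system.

s = 5, -1

Set the numerator to zero: 3s^2 - 12s - 15 = 0, i.e. 3·(s^2 - 4s - 5) = 0.
Factoring: (s - 5)(s + 1) = 0.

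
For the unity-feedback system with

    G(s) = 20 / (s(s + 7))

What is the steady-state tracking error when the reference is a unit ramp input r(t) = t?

G(s) has one pole at the origin.
This is a Type 1 system. Kv = lim_{s→0} s·G(s) = 20/7.
e_ss = 1/Kv = 1/(20/7) = 7/20 ≈ 0.3500.

e_ss = 0.3500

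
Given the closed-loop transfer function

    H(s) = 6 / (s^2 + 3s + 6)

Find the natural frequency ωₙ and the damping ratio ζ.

Compare the denominator to the standard form s^2 + 2ζωₙs + ωₙ².
ωₙ² = 6, so ωₙ = √6 ≈ 2.449 rad/s.
2ζωₙ = 3, so ζ = 3/(2·√6) ≈ 0.6124.
With ζ = 0.6124 the response is underdamped.

ωₙ ≈ 2.449 rad/s, ζ ≈ 0.6124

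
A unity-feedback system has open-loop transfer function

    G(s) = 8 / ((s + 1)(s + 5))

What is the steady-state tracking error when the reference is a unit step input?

G(s) has no poles at the origin.
This is a Type 0 system. Kp = lim_{s→0} G(s) = 8/5.
e_ss = 1/(1 + Kp) = 1/(1 + 8/5) = 5/13 ≈ 0.3846.

e_ss = 0.3846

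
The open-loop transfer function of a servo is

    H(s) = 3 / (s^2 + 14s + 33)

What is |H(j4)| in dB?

|H(j4)|_dB ≈ -25.8 dB

Substitute s = j4: numerator = 3, denominator = 17 + j56.
|H(j4)| = |3| / |17 + j56| = 3 / 58.523 ≈ 0.05126.
In decibels: 20·log₁₀(0.05126) ≈ -25.8 dB.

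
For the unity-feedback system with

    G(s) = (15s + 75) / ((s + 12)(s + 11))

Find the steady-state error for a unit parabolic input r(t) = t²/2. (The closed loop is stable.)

G(s) has no poles at the origin.
This is a Type 0 system; Ka = lim_{s→0} s^2·G(s) = 0, so the steady-state error for a parabola input is infinite.

e_ss = ∞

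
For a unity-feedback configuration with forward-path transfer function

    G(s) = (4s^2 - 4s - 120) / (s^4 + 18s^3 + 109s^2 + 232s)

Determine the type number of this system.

Type 1

Factor s from the denominator: s^4 + 18s^3 + 109s^2 + 232s = s·(s^3 + 18s^2 + 109s + 232).
There is 1 pole at the origin, so the system is Type 1.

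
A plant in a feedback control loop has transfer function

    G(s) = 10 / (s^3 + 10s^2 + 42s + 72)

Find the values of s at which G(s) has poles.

s = -3 + 3j, -3 - 3j, -4

The poles are the roots of the denominator s^3 + 10s^2 + 42s + 72 = 0.
Trying s = -4: the polynomial evaluates to 0, so (s + 4) is a factor.
Dividing out leaves s^2 + 6s + 18 = 0.
The quadratic formula then gives s = -3 ± 3j.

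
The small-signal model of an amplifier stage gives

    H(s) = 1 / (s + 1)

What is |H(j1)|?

|H(j1)| ≈ 0.7071

Substitute s = j1: numerator = 1, denominator = 1 + j1.
|H(j1)| = |1| / |1 + j1| = 1 / 1.4142 ≈ 0.7071.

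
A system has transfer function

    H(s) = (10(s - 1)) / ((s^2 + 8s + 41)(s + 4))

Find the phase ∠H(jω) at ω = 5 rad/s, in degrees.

∠H(j5) ≈ -18.23°

At s = j5: numerator = -10 + j50, denominator = -136 + j240.
∠H = ∠num − ∠den = 101.31° − (119.54°) = -18.23°.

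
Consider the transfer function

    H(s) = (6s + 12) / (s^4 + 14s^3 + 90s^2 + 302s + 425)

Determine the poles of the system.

The poles are the roots of the denominator s^4 + 14s^3 + 90s^2 + 302s + 425 = 0.
No real roots exist; factor into two real quadratics: (s^2 + 8s + 17)(s^2 + 6s + 25) = 0.
Each quadratic gives a conjugate pair via the quadratic formula.

s = -4 ± j, -3 ± 4j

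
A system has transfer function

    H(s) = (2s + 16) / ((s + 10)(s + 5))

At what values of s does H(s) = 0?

s = -8

Set the numerator to zero: 2s + 16 = 0, i.e. 2·(s + 8) = 0.
So s = -8.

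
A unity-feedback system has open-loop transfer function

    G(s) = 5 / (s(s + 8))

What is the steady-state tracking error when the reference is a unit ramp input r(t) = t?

G(s) has one pole at the origin.
This is a Type 1 system. Kv = lim_{s→0} s·G(s) = 5/8.
e_ss = 1/Kv = 1/(5/8) = 8/5 ≈ 1.600.

e_ss = 1.600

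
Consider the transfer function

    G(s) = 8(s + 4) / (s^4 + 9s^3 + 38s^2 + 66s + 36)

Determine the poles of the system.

The poles are the roots of the denominator s^4 + 9s^3 + 38s^2 + 66s + 36 = 0.
Trying s = -1: the polynomial evaluates to 0, so (s + 1) is a factor.
Dividing out leaves s^3 + 8s^2 + 30s + 36 = 0.
This factors further as (s^2 + 6s + 18)(s + 2) = 0.

s = -3 + 3j, -3 - 3j, -1, -2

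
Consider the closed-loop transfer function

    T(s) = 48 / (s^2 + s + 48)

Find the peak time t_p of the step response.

t_p ≈ 0.4546 s

Comparing s^2 + s + 48 to s^2 + 2ζωₙs + ωₙ²: ωₙ = √48 ≈ 6.928 rad/s and ζ = 1/(2·√48) ≈ 0.07217.
ζωₙ = 1/2 = 0.5, so ω_d = ωₙ√(1−ζ²) = √(ωₙ² − (ζωₙ)²) = √(48 − 0.5²) = √47.75 ≈ 6.910 rad/s.
t_p = π/ω_d = π/6.910 ≈ 0.4546 s.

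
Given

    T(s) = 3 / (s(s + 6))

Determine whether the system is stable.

The poles can be read from the denominator factors: s = 0, -6.
Since the simple pole(s) at s = 0 lie on the jω-axis with none in the right half-plane, the system is marginally stable.

marginally stable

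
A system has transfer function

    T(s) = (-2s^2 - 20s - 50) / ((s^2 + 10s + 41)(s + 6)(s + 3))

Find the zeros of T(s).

s = -5, -5

Set the numerator to zero: -2s^2 - 20s - 50 = 0, i.e. -2·(s^2 + 10s + 25) = 0.
Factoring: (s + 5)^2 = 0.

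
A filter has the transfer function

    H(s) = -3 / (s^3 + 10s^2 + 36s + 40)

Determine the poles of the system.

The poles are the roots of the denominator s^3 + 10s^2 + 36s + 40 = 0.
Trying s = -2: the polynomial evaluates to 0, so (s + 2) is a factor.
Dividing out leaves s^2 + 8s + 20 = 0.
The quadratic formula then gives s = -4 ± 2j.

s = -4 + 2j, -4 - 2j, -2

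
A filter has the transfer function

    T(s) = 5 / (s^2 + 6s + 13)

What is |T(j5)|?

Substitute s = j5: numerator = 5, denominator = -12 + j30.
|T(j5)| = |5| / |-12 + j30| = 5 / 32.311 ≈ 0.1547.

|T(j5)| ≈ 0.1547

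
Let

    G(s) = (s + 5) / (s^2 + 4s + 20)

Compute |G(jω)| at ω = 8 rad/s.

Substitute s = j8: numerator = 5 + j8, denominator = -44 + j32.
|G(j8)| = |5 + j8| / |-44 + j32| = 9.4340 / 54.406 ≈ 0.1734.

|G(j8)| ≈ 0.1734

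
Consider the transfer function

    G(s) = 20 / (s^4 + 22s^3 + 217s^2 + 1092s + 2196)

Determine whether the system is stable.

stable

The denominator s^4 + 22s^3 + 217s^2 + 1092s + 2196 factors as (s^2 + 10s + 61)(s + 6)^2, giving poles at s = -5 ± 6j, -6, -6.
Since all poles lie strictly in the left half-plane, the system is stable.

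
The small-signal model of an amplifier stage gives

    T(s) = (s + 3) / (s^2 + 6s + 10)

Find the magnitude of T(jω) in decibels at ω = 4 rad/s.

|T(j4)|_dB ≈ -13.9 dB

Substitute s = j4: numerator = 3 + j4, denominator = -6 + j24.
|T(j4)| = |3 + j4| / |-6 + j24| = 5 / 24.739 ≈ 0.2021.
In decibels: 20·log₁₀(0.2021) ≈ -13.9 dB.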